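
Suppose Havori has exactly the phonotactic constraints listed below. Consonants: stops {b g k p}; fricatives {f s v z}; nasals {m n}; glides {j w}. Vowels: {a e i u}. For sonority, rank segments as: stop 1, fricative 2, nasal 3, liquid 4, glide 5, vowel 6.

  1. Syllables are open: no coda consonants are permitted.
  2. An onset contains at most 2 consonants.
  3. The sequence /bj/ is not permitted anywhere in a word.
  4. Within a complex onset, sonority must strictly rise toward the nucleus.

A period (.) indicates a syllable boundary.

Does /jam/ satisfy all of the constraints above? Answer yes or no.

/jam/ — violates constraint 1: syllable 1 coda /m/ has 1 consonant (> 0) → ill-formed

no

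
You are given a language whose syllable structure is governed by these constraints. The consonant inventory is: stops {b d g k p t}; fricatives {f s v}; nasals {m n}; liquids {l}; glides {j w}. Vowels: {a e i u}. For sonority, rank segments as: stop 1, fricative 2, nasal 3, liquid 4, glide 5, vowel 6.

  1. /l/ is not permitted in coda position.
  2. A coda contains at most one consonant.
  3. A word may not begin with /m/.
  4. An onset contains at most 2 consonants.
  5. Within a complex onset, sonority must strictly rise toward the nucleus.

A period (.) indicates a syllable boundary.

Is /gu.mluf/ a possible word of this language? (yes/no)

yes

/gu.mluf/ — σ1 onset /g/, coda /∅/ ok; σ2 onset /ml/ (3→4 rises), coda /f/ ok → well-formed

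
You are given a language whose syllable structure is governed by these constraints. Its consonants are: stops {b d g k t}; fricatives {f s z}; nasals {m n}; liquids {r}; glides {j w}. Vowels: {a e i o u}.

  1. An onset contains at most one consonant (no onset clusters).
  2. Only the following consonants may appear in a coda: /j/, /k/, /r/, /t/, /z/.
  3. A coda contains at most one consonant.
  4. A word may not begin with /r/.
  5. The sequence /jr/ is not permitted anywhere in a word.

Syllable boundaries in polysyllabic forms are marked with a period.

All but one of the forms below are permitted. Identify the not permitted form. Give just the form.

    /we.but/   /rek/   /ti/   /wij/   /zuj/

/we.but/ — σ1 onset /w/, coda /∅/ ok; σ2 onset /b/, coda /t/ ok → permitted
/rek/ — violates constraint 4: word begins with /r/ → not permitted
/ti/ — σ1 onset /t/, coda /∅/ ok → permitted
/wij/ — σ1 onset /w/, coda /j/ ok → permitted
/zuj/ — σ1 onset /z/, coda /j/ ok → permitted

/rek/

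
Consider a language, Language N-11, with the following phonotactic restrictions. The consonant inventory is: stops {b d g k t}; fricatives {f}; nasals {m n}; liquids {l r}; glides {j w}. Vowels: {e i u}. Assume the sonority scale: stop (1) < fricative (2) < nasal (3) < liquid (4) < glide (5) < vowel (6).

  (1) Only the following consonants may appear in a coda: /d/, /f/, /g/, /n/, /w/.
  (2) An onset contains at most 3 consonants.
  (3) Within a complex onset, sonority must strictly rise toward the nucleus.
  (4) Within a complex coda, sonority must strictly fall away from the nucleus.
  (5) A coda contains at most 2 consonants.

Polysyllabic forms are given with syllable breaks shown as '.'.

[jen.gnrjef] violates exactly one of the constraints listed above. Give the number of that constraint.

2

[jen.gnrjef]: syllable 2 onset /gnrj/ has 4 consonants (> 3).
This is a violation of constraint 2: "An onset contains at most 3 consonants."
The remaining constraints (1, 3, 4, 5) are satisfied.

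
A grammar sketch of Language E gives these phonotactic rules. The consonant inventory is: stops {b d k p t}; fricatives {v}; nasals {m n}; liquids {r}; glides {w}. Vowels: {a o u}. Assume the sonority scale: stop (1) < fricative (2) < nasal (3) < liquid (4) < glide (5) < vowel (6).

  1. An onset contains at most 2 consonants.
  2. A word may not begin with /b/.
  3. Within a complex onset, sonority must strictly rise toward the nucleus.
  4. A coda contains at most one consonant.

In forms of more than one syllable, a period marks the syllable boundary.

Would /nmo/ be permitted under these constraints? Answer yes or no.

/nmo/ — violates constraint 3: syllable 1 onset /nm/: /n/ (nasal, 3) → /m/ (nasal, 3) does not rise → not permitted

no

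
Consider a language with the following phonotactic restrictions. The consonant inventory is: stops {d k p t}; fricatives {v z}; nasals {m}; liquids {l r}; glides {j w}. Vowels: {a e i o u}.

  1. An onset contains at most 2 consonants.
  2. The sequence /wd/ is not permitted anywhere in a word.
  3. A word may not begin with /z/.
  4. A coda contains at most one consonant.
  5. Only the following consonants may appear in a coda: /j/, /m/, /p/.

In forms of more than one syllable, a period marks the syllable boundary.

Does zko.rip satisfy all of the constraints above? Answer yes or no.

no

zko.rip — violates constraint 3: word begins with /z/ → illicit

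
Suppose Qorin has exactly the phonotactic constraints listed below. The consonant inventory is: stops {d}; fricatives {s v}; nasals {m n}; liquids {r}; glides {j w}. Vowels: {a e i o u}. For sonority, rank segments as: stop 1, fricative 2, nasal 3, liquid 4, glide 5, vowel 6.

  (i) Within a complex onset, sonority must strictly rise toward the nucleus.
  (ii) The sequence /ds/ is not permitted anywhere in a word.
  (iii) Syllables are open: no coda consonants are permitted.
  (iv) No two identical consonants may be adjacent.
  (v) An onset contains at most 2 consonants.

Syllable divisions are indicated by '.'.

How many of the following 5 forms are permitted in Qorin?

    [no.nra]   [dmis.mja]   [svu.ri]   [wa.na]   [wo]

[no.nra] — σ1 onset /n/, coda /∅/ ok; σ2 onset /nr/ (3→4 rises), coda /∅/ ok → permitted
[dmis.mja] — violates constraint (iii): syllable 1 coda /s/ has 1 consonant (> 0) → not permitted
[svu.ri] — violates constraint (i): syllable 1 onset /sv/: /s/ (fricative, 2) → /v/ (fricative, 2) does not rise → not permitted
[wa.na] — σ1 onset /w/, coda /∅/ ok; σ2 onset /n/, coda /∅/ ok → permitted
[wo] — σ1 onset /w/, coda /∅/ ok → permitted
Permitted: [no.nra], [wa.na], [wo] → 3.

3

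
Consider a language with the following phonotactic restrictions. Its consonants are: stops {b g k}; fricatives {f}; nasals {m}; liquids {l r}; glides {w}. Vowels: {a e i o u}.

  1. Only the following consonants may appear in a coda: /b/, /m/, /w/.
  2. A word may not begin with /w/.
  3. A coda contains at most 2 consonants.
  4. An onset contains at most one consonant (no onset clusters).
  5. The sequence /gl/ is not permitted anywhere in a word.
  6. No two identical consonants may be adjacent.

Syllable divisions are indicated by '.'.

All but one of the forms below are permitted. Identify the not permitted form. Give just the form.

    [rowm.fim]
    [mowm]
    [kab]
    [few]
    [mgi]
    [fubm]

[mgi]

[rowm.fim] — σ1 onset /r/, coda /wm/ (2C) ok; σ2 onset /f/, coda /m/ ok → permitted
[mowm] — σ1 onset /m/, coda /wm/ (2C) ok → permitted
[kab] — σ1 onset /k/, coda /b/ ok → permitted
[few] — σ1 onset /f/, coda /w/ ok → permitted
[mgi] — violates constraint 4: syllable 1 onset /mg/ has 2 consonants (> 1) → not permitted
[fubm] — σ1 onset /f/, coda /bm/ (2C) ok → permitted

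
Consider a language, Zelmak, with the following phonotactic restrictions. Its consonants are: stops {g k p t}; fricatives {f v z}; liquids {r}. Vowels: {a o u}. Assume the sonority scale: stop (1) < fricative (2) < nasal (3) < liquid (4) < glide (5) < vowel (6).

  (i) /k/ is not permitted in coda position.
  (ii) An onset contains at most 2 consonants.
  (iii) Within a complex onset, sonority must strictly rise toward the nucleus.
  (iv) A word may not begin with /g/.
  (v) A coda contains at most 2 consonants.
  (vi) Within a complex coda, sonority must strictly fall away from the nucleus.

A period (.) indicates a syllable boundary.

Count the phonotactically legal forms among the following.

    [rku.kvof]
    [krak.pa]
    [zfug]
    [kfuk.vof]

[rku.kvof] — violates constraint (iii): syllable 1 onset /rk/: /r/ (liquid, 4) → /k/ (stop, 1) does not rise → phonotactically illegal
[krak.pa] — violates constraint (i): syllable 1 coda contains /k/ → phonotactically illegal
[zfug] — violates constraint (iii): syllable 1 onset /zf/: /z/ (fricative, 2) → /f/ (fricative, 2) does not rise → phonotactically illegal
[kfuk.vof] — violates constraint (i): syllable 1 coda contains /k/ → phonotactically illegal
No form is phonotactically legal → 0.

0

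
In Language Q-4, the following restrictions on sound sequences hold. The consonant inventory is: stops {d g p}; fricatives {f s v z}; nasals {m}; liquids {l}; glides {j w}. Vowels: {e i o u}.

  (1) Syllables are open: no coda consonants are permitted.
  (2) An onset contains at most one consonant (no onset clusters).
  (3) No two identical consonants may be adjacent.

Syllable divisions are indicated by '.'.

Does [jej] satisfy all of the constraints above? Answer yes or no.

no

[jej] — violates constraint 1: syllable 1 coda /j/ has 1 consonant (> 0) → phonotactically illegal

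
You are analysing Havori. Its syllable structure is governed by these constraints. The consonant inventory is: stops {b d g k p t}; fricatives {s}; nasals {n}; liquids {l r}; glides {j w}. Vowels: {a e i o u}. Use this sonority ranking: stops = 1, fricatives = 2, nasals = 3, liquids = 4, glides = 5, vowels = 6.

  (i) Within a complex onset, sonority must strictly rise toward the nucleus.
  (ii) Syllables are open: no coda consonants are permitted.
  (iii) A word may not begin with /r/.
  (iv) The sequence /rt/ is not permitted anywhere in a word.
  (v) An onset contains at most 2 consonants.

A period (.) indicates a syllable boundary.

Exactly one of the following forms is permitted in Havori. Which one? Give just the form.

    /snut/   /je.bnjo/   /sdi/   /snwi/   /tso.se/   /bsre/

/snut/ — violates constraint (ii): syllable 1 coda /t/ has 1 consonant (> 0) → not permitted
/je.bnjo/ — violates constraint (v): syllable 2 onset /bnj/ has 3 consonants (> 2) → not permitted
/sdi/ — violates constraint (i): syllable 1 onset /sd/: /s/ (fricative, 2) → /d/ (stop, 1) does not rise → not permitted
/snwi/ — violates constraint (v): syllable 1 onset /snw/ has 3 consonants (> 2) → not permitted
/tso.se/ — σ1 onset /ts/ (1→2 rises), coda /∅/ ok; σ2 onset /s/, coda /∅/ ok → permitted
/bsre/ — violates constraint (v): syllable 1 onset /bsr/ has 3 consonants (> 2) → not permitted

/tso.se/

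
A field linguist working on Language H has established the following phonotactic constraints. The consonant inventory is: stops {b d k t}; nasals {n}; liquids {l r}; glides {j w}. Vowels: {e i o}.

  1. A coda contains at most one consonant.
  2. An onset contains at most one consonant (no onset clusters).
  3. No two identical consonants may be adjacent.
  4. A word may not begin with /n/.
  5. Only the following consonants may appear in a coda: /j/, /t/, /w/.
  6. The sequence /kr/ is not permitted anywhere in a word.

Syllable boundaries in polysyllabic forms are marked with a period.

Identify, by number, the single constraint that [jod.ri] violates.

5

[jod.ri]: syllable 1 coda contains /d/, which is not a licensed coda consonant.
This is a violation of constraint 5: "Only the following consonants may appear in a coda: /j/, /t/, /w/."
The remaining constraints (1, 2, 3, 4, 6) are satisfied.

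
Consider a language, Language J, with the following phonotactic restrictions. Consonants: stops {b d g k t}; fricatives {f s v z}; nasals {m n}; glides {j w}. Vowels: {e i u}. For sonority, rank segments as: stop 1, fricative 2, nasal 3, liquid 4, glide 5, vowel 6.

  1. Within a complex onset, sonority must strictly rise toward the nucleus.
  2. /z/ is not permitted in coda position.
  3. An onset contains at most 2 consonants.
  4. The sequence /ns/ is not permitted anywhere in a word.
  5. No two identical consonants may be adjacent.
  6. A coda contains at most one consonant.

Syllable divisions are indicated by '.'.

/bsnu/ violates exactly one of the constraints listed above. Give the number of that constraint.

/bsnu/: syllable 1 onset /bsn/ has 3 consonants (> 2).
This is a violation of constraint 3: "An onset contains at most 2 consonants."
The remaining constraints (1, 2, 4, 5, 6) are satisfied.

3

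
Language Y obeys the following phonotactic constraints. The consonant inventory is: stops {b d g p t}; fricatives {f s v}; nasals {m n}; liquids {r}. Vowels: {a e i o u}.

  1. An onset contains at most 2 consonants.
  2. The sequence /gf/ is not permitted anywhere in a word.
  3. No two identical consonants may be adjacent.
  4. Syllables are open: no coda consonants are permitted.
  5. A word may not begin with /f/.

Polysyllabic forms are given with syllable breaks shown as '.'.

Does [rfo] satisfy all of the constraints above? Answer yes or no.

yes

[rfo] — σ1 onset /rf/ (2C), coda /∅/ ok → phonotactically legal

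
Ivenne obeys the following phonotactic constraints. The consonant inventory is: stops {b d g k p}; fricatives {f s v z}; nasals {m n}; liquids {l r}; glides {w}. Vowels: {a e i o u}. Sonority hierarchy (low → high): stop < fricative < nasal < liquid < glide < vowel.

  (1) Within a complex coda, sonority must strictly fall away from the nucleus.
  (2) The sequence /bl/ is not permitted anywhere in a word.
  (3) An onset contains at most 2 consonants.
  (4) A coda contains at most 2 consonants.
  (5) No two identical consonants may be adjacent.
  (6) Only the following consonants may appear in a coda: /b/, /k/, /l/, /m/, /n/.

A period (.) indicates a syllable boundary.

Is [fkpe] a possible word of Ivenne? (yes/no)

[fkpe] — violates constraint 3: syllable 1 onset /fkp/ has 3 consonants (> 2) → not permitted

no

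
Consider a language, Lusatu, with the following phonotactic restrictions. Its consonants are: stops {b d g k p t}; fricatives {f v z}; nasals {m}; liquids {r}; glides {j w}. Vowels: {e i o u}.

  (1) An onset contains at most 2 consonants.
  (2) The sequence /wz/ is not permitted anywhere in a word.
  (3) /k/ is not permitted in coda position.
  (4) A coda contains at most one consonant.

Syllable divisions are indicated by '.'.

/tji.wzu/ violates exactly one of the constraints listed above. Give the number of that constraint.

2

/tji.wzu/: contains banned sequence /wz/.
This is a violation of constraint 2: "The sequence /wz/ is not permitted anywhere in a word."
The remaining constraints (1, 3, 4) are satisfied.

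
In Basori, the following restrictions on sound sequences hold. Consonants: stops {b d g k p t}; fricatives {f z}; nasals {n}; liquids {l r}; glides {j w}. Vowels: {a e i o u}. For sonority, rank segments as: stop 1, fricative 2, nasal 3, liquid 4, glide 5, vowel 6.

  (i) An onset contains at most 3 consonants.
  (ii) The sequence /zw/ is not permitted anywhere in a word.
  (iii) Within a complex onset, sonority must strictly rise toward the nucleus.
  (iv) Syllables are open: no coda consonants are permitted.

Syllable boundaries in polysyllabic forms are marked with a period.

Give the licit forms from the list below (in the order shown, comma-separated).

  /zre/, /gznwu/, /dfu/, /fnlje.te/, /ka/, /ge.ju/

/zre/, /dfu/, /ka/, /ge.ju/

/zre/ — σ1 onset /zr/ (2→4 rises), coda /∅/ ok → licit
/gznwu/ — violates constraint (i): syllable 1 onset /gznw/ has 4 consonants (> 3) → illicit
/dfu/ — σ1 onset /df/ (1→2 rises), coda /∅/ ok → licit
/fnlje.te/ — violates constraint (i): syllable 1 onset /fnlj/ has 4 consonants (> 3) → illicit
/ka/ — σ1 onset /k/, coda /∅/ ok → licit
/ge.ju/ — σ1 onset /g/, coda /∅/ ok; σ2 onset /j/, coda /∅/ ok → licit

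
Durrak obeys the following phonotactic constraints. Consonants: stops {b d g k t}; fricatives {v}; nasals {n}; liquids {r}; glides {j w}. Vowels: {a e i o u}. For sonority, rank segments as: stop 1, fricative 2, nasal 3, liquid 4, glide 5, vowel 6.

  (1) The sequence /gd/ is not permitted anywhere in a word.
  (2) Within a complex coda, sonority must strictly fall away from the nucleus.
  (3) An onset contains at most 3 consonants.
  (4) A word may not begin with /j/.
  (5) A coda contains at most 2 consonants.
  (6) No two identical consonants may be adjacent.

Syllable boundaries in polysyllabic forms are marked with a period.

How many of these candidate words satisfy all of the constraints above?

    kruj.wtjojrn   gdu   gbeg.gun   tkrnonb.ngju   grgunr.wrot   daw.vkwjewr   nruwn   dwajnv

1

kruj.wtjojrn — violates constraint 5: syllable 2 coda /jrn/ has 3 consonants (> 2) → not permitted
gdu — violates constraint 1: contains banned sequence /gd/ → not permitted
gbeg.gun — violates constraint 6: adjacent identical consonants /gg/ → not permitted
tkrnonb.ngju — violates constraint 3: syllable 1 onset /tkrn/ has 4 consonants (> 3) → not permitted
grgunr.wrot — violates constraint 2: syllable 1 coda /nr/: /n/ (nasal, 3) → /r/ (liquid, 4) does not fall → not permitted
daw.vkwjewr — violates constraint 3: syllable 2 onset /vkwj/ has 4 consonants (> 3) → not permitted
nruwn — σ1 onset /nr/ (2C), coda /wn/ (5→3 falls) ok → permitted
dwajnv — violates constraint 5: syllable 1 coda /jnv/ has 3 consonants (> 2) → not permitted
Permitted: nruwn → 1.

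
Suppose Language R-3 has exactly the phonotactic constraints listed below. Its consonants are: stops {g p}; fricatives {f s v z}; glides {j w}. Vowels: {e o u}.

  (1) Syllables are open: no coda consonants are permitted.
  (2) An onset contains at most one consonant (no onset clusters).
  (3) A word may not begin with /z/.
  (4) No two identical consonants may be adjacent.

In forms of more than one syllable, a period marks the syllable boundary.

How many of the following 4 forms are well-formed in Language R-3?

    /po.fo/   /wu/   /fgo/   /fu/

3

/po.fo/ — σ1 onset /p/, coda /∅/ ok; σ2 onset /f/, coda /∅/ ok → well-formed
/wu/ — σ1 onset /w/, coda /∅/ ok → well-formed
/fgo/ — violates constraint 2: syllable 1 onset /fg/ has 2 consonants (> 1) → ill-formed
/fu/ — σ1 onset /f/, coda /∅/ ok → well-formed
Well-formed: /po.fo/, /wu/, /fu/ → 3.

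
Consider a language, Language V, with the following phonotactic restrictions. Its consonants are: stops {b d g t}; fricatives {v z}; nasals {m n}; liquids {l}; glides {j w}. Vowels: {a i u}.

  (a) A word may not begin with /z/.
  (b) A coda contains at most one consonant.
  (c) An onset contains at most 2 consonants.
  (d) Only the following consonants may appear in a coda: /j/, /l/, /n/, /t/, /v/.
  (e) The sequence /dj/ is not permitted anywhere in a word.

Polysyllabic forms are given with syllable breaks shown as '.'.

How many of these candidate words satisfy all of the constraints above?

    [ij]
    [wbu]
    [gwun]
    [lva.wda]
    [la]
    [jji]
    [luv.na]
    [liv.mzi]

8

[ij] — σ1 onset /∅/, coda /j/ ok → licit
[wbu] — σ1 onset /wb/ (2C), coda /∅/ ok → licit
[gwun] — σ1 onset /gw/ (2C), coda /n/ ok → licit
[lva.wda] — σ1 onset /lv/ (2C), coda /∅/ ok; σ2 onset /wd/ (2C), coda /∅/ ok → licit
[la] — σ1 onset /l/, coda /∅/ ok → licit
[jji] — σ1 onset /jj/ (2C), coda /∅/ ok → licit
[luv.na] — σ1 onset /l/, coda /v/ ok; σ2 onset /n/, coda /∅/ ok → licit
[liv.mzi] — σ1 onset /l/, coda /v/ ok; σ2 onset /mz/ (2C), coda /∅/ ok → licit
Licit: [ij], [wbu], [gwun], [lva.wda], [la], [jji], [luv.na], [liv.mzi] → 8.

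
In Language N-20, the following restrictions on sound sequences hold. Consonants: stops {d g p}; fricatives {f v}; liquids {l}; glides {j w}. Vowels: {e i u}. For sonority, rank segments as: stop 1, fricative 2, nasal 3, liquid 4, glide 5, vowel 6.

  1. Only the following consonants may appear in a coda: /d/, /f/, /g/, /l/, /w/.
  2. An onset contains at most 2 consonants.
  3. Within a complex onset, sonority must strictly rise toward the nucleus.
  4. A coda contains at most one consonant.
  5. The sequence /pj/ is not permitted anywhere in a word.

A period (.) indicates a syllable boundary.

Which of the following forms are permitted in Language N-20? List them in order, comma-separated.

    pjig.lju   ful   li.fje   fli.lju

ful, li.fje, fli.lju

pjig.lju — violates constraint 5: contains banned sequence /pj/ → not permitted
ful — σ1 onset /f/, coda /l/ ok → permitted
li.fje — σ1 onset /l/, coda /∅/ ok; σ2 onset /fj/ (2→5 rises), coda /∅/ ok → permitted
fli.lju — σ1 onset /fl/ (2→4 rises), coda /∅/ ok; σ2 onset /lj/ (4→5 rises), coda /∅/ ok → permitted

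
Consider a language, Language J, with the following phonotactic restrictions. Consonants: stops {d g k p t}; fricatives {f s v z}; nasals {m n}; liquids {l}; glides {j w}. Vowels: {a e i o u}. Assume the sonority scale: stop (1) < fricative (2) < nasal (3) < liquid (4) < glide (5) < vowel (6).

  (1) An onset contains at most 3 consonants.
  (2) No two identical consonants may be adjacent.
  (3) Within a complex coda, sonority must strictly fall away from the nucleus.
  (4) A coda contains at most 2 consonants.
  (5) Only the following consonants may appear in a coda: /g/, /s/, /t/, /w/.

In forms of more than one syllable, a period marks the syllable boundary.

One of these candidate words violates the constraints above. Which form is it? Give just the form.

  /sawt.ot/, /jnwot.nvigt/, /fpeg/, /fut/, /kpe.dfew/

/sawt.ot/ — σ1 onset /s/, coda /wt/ (5→1 falls) ok; σ2 onset /∅/, coda /t/ ok → permitted
/jnwot.nvigt/ — violates constraint 3: syllable 2 coda /gt/: /g/ (stop, 1) → /t/ (stop, 1) does not fall → not permitted
/fpeg/ — σ1 onset /fp/ (2C), coda /g/ ok → permitted
/fut/ — σ1 onset /f/, coda /t/ ok → permitted
/kpe.dfew/ — σ1 onset /kp/ (2C), coda /∅/ ok; σ2 onset /df/ (2C), coda /w/ ok → permitted

/jnwot.nvigt/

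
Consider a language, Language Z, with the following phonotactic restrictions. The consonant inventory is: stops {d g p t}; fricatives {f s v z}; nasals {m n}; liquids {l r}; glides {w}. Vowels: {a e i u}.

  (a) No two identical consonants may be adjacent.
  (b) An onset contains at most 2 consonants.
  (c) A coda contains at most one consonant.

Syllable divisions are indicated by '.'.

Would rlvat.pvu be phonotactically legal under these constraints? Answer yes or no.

rlvat.pvu — violates constraint (b): syllable 1 onset /rlv/ has 3 consonants (> 2) → phonotactically illegal

no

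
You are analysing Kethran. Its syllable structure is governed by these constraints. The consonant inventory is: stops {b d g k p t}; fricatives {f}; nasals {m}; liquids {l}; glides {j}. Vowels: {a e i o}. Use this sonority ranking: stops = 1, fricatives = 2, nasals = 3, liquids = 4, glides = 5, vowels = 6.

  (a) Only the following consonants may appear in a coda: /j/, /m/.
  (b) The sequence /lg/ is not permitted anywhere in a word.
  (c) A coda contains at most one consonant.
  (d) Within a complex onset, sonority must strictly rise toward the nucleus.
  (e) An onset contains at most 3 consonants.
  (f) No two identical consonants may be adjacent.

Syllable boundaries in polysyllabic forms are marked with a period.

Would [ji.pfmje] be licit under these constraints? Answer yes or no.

no

[ji.pfmje] — violates constraint (e): syllable 2 onset /pfmj/ has 4 consonants (> 3) → illicit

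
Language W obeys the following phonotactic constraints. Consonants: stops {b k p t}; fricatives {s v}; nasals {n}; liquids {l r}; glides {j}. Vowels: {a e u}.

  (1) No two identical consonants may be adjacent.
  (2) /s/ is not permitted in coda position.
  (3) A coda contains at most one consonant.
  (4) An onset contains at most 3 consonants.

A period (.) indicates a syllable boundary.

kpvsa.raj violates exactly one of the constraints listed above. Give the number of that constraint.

kpvsa.raj: syllable 1 onset /kpvs/ has 4 consonants (> 3).
This is a violation of constraint 4: "An onset contains at most 3 consonants."
The remaining constraints (1, 2, 3) are satisfied.

4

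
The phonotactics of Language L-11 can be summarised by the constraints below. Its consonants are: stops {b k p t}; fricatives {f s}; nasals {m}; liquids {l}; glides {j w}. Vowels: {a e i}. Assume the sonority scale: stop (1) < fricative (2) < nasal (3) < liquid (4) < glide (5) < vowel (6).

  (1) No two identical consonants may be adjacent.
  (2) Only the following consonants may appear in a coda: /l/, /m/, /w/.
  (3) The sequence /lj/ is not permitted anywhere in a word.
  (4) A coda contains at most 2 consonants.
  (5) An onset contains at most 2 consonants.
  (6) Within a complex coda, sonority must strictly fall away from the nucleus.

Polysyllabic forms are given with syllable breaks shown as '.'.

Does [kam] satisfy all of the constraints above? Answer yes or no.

[kam] — σ1 onset /k/, coda /m/ ok → licit

yes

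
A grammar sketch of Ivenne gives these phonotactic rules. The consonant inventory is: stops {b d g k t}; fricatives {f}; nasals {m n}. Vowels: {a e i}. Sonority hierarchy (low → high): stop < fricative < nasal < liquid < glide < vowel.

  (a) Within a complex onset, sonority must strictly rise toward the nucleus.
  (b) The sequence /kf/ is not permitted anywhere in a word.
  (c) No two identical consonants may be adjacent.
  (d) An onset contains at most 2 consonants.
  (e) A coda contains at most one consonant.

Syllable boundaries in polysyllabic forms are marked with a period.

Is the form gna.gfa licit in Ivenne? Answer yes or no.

yes

gna.gfa — σ1 onset /gn/ (1→3 rises), coda /∅/ ok; σ2 onset /gf/ (1→2 rises), coda /∅/ ok → licit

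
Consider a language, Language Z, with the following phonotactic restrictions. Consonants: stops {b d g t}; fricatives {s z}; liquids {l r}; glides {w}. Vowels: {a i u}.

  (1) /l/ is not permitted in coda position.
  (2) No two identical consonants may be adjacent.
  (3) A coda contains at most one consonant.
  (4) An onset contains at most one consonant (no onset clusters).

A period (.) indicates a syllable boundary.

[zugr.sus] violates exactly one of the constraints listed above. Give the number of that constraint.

3

[zugr.sus]: syllable 1 coda /gr/ has 2 consonants (> 1).
This is a violation of constraint 3: "A coda contains at most one consonant."
The remaining constraints (1, 2, 4) are satisfied.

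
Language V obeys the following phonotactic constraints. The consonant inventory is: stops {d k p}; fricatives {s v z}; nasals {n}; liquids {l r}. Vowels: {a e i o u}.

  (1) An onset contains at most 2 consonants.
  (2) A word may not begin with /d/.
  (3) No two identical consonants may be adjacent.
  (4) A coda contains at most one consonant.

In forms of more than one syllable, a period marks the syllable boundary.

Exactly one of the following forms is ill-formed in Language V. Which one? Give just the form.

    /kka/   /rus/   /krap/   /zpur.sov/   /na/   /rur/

/kka/

/kka/ — violates constraint 3: adjacent identical consonants /kk/ → ill-formed
/rus/ — σ1 onset /r/, coda /s/ ok → well-formed
/krap/ — σ1 onset /kr/ (2C), coda /p/ ok → well-formed
/zpur.sov/ — σ1 onset /zp/ (2C), coda /r/ ok; σ2 onset /s/, coda /v/ ok → well-formed
/na/ — σ1 onset /n/, coda /∅/ ok → well-formed
/rur/ — σ1 onset /r/, coda /r/ ok → well-formed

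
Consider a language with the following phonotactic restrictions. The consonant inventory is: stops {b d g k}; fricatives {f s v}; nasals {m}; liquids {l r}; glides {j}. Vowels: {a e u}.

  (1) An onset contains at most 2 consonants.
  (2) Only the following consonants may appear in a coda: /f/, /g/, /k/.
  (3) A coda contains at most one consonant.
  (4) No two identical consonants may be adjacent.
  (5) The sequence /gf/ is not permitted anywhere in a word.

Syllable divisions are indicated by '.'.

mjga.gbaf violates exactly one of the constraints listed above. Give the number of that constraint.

mjga.gbaf: syllable 1 onset /mjg/ has 3 consonants (> 2).
This is a violation of constraint 1: "An onset contains at most 2 consonants."
The remaining constraints (2, 3, 4, 5) are satisfied.

1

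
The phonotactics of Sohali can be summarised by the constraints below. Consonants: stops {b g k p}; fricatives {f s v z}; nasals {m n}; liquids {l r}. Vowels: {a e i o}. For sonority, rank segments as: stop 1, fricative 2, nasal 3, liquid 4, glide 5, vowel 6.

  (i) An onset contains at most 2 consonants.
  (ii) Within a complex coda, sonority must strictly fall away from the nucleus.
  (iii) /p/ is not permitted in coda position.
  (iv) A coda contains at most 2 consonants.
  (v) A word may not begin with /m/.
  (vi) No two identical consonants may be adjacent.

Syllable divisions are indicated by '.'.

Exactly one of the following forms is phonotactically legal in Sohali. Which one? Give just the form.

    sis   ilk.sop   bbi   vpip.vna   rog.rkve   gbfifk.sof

sis — σ1 onset /s/, coda /s/ ok → phonotactically legal
ilk.sop — violates constraint (iii): syllable 2 coda contains /p/ → phonotactically illegal
bbi — violates constraint (vi): adjacent identical consonants /bb/ → phonotactically illegal
vpip.vna — violates constraint (iii): syllable 1 coda contains /p/ → phonotactically illegal
rog.rkve — violates constraint (i): syllable 2 onset /rkv/ has 3 consonants (> 2) → phonotactically illegal
gbfifk.sof — violates constraint (i): syllable 1 onset /gbf/ has 3 consonants (> 2) → phonotactically illegal

sis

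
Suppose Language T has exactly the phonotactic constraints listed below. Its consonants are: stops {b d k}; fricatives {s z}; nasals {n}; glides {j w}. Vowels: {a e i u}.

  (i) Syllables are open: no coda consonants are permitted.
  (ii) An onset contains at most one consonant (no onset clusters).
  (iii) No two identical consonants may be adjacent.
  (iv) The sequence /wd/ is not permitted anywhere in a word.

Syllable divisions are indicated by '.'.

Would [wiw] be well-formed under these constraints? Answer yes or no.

[wiw] — violates constraint (i): syllable 1 coda /w/ has 1 consonant (> 0) → ill-formed

no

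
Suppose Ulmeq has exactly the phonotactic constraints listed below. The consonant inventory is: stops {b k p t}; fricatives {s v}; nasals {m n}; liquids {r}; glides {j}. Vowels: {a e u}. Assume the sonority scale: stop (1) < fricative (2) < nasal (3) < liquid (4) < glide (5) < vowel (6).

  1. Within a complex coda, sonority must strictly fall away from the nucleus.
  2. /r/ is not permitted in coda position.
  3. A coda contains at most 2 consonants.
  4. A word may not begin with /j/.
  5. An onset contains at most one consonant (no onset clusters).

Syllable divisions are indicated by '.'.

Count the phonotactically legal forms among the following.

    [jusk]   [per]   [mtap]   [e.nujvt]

[jusk] — violates constraint 4: word begins with /j/ → phonotactically illegal
[per] — violates constraint 2: syllable 1 coda contains /r/ → phonotactically illegal
[mtap] — violates constraint 5: syllable 1 onset /mt/ has 2 consonants (> 1) → phonotactically illegal
[e.nujvt] — violates constraint 3: syllable 2 coda /jvt/ has 3 consonants (> 2) → phonotactically illegal
No form is phonotactically legal → 0.

0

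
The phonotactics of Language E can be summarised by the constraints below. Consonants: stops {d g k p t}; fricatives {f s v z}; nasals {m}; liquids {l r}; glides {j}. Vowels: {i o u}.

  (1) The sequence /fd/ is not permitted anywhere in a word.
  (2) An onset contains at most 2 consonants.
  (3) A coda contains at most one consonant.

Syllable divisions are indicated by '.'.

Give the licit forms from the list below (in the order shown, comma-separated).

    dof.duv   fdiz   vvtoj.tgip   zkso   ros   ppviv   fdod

ros

dof.duv — violates constraint 1: contains banned sequence /fd/ → illicit
fdiz — violates constraint 1: contains banned sequence /fd/ → illicit
vvtoj.tgip — violates constraint 2: syllable 1 onset /vvt/ has 3 consonants (> 2) → illicit
zkso — violates constraint 2: syllable 1 onset /zks/ has 3 consonants (> 2) → illicit
ros — σ1 onset /r/, coda /s/ ok → licit
ppviv — violates constraint 2: syllable 1 onset /ppv/ has 3 consonants (> 2) → illicit
fdod — violates constraint 1: contains banned sequence /fd/ → illicit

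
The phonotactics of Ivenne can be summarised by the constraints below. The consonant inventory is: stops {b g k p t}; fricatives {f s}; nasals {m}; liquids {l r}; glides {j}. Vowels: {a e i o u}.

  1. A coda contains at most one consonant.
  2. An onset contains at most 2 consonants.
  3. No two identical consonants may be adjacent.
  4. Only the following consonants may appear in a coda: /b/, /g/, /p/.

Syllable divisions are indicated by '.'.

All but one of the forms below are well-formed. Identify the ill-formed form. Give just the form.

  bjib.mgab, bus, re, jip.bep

bus

bjib.mgab — σ1 onset /bj/ (2C), coda /b/ ok; σ2 onset /mg/ (2C), coda /b/ ok → well-formed
bus — violates constraint 4: syllable 1 coda contains /s/, which is not a licensed coda consonant → ill-formed
re — σ1 onset /r/, coda /∅/ ok → well-formed
jip.bep — σ1 onset /j/, coda /p/ ok; σ2 onset /b/, coda /p/ ok → well-formed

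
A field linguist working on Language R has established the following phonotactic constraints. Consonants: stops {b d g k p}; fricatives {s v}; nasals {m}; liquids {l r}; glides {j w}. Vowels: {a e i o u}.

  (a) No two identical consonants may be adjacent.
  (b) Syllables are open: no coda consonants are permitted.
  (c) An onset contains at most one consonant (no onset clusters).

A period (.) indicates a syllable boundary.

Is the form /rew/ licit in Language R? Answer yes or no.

no

/rew/ — violates constraint (b): syllable 1 coda /w/ has 1 consonant (> 0) → illicit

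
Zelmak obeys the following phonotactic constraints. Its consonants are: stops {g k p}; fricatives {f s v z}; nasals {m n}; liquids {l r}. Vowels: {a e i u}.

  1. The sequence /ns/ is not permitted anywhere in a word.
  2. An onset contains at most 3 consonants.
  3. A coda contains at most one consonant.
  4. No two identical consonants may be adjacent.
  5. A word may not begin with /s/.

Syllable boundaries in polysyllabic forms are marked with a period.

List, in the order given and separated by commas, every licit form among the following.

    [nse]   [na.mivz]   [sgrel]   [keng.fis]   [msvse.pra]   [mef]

[mef]

[nse] — violates constraint 1: contains banned sequence /ns/ → illicit
[na.mivz] — violates constraint 3: syllable 2 coda /vz/ has 2 consonants (> 1) → illicit
[sgrel] — violates constraint 5: word begins with /s/ → illicit
[keng.fis] — violates constraint 3: syllable 1 coda /ng/ has 2 consonants (> 1) → illicit
[msvse.pra] — violates constraint 2: syllable 1 onset /msvs/ has 4 consonants (> 3) → illicit
[mef] — σ1 onset /m/, coda /f/ ok → licit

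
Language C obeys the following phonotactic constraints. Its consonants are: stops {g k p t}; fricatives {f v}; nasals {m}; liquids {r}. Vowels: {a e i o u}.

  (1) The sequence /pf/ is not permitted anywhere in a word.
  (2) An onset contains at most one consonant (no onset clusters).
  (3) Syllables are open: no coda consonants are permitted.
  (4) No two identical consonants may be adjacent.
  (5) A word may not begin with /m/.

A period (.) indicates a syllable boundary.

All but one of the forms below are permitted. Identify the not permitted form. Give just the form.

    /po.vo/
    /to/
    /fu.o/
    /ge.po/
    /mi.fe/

/mi.fe/

/po.vo/ — σ1 onset /p/, coda /∅/ ok; σ2 onset /v/, coda /∅/ ok → permitted
/to/ — σ1 onset /t/, coda /∅/ ok → permitted
/fu.o/ — σ1 onset /f/, coda /∅/ ok; σ2 onset /∅/, coda /∅/ ok → permitted
/ge.po/ — σ1 onset /g/, coda /∅/ ok; σ2 onset /p/, coda /∅/ ok → permitted
/mi.fe/ — violates constraint 5: word begins with /m/ → not permitted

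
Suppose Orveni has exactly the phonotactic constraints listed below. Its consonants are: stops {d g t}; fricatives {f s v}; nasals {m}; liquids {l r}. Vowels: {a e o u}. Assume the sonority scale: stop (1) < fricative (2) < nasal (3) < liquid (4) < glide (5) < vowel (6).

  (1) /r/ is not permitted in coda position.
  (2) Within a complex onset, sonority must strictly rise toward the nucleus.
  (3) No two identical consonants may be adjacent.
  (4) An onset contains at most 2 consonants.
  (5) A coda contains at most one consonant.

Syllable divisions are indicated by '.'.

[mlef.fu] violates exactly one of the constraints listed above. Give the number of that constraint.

[mlef.fu]: adjacent identical consonants /ff/.
This is a violation of constraint 3: "No two identical consonants may be adjacent."
The remaining constraints (1, 2, 4, 5) are satisfied.

3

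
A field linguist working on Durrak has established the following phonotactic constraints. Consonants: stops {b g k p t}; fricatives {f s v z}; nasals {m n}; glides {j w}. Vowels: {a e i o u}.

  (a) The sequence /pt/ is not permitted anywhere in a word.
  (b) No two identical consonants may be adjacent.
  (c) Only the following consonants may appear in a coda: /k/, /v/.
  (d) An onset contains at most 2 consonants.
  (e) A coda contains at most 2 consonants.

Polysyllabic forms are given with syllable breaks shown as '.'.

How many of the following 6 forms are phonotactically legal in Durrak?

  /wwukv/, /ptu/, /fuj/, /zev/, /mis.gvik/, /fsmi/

1

/wwukv/ — violates constraint (b): adjacent identical consonants /ww/ → phonotactically illegal
/ptu/ — violates constraint (a): contains banned sequence /pt/ → phonotactically illegal
/fuj/ — violates constraint (c): syllable 1 coda contains /j/, which is not a licensed coda consonant → phonotactically illegal
/zev/ — σ1 onset /z/, coda /v/ ok → phonotactically legal
/mis.gvik/ — violates constraint (c): syllable 1 coda contains /s/, which is not a licensed coda consonant → phonotactically illegal
/fsmi/ — violates constraint (d): syllable 1 onset /fsm/ has 3 consonants (> 2) → phonotactically illegal
Phonotactically legal: /zev/ → 1.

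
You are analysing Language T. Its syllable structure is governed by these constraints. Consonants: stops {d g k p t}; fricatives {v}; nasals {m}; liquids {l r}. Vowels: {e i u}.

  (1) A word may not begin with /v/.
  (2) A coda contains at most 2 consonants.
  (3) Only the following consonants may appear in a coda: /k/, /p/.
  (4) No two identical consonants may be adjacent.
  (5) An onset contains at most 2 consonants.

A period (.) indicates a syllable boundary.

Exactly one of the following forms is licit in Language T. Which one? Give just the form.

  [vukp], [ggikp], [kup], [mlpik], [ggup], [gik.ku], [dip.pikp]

[kup]

[vukp] — violates constraint 1: word begins with /v/ → illicit
[ggikp] — violates constraint 4: adjacent identical consonants /gg/ → illicit
[kup] — σ1 onset /k/, coda /p/ ok → licit
[mlpik] — violates constraint 5: syllable 1 onset /mlp/ has 3 consonants (> 2) → illicit
[ggup] — violates constraint 4: adjacent identical consonants /gg/ → illicit
[gik.ku] — violates constraint 4: adjacent identical consonants /kk/ → illicit
[dip.pikp] — violates constraint 4: adjacent identical consonants /pp/ → illicit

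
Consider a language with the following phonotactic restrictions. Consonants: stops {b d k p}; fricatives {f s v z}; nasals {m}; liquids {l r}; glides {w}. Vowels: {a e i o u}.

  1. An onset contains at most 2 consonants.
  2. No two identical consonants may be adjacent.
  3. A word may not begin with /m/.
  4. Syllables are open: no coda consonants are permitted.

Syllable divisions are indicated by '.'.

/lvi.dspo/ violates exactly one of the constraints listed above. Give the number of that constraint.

1

/lvi.dspo/: syllable 2 onset /dsp/ has 3 consonants (> 2).
This is a violation of constraint 1: "An onset contains at most 2 consonants."
The remaining constraints (2, 3, 4) are satisfied.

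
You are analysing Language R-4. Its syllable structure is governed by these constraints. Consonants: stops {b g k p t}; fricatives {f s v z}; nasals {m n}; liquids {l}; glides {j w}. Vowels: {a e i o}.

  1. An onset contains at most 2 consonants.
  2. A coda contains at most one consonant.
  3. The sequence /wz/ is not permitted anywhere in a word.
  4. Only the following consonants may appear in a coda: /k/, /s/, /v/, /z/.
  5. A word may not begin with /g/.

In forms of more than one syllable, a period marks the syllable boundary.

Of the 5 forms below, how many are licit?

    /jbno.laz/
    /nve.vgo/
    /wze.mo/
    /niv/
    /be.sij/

2

/jbno.laz/ — violates constraint 1: syllable 1 onset /jbn/ has 3 consonants (> 2) → illicit
/nve.vgo/ — σ1 onset /nv/ (2C), coda /∅/ ok; σ2 onset /vg/ (2C), coda /∅/ ok → licit
/wze.mo/ — violates constraint 3: contains banned sequence /wz/ → illicit
/niv/ — σ1 onset /n/, coda /v/ ok → licit
/be.sij/ — violates constraint 4: syllable 2 coda contains /j/, which is not a licensed coda consonant → illicit
Licit: /nve.vgo/, /niv/ → 2.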